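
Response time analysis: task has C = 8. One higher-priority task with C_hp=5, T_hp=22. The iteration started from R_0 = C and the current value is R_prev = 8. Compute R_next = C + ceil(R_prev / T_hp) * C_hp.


R_next = C + ceil(R_prev / T_hp) * C_hp
ceil(8 / 22) = ceil(0.3636) = 1
Interference = 1 * 5 = 5
R_next = 8 + 5 = 13

13


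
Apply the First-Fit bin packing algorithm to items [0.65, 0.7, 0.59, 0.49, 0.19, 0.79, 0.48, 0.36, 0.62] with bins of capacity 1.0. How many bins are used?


Place items sequentially using First-Fit:
  Item 0.65 -> new Bin 1
  Item 0.7 -> new Bin 2
  Item 0.59 -> new Bin 3
  Item 0.49 -> new Bin 4
  Item 0.19 -> Bin 1 (now 0.84)
  Item 0.79 -> new Bin 5
  Item 0.48 -> Bin 4 (now 0.97)
  Item 0.36 -> Bin 3 (now 0.95)
  Item 0.62 -> new Bin 6
Total bins used = 6

6


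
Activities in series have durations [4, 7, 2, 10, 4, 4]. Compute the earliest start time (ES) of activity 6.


Activity 6 starts after activities 1 through 5 complete.
Predecessor durations: [4, 7, 2, 10, 4]
ES = 4 + 7 + 2 + 10 + 4 = 27

27


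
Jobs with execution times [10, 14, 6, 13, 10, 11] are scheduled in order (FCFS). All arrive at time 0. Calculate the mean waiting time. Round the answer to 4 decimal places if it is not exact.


FCFS order (as given): [10, 14, 6, 13, 10, 11]
Waiting times:
  Job 1: wait = 0
  Job 2: wait = 10
  Job 3: wait = 24
  Job 4: wait = 30
  Job 5: wait = 43
  Job 6: wait = 53
Sum of waiting times = 160
Average waiting time = 160/6 = 26.6667

26.6667


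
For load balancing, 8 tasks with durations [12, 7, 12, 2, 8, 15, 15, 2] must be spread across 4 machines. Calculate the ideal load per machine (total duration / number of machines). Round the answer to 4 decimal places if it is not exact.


Total processing time = 12 + 7 + 12 + 2 + 8 + 15 + 15 + 2 = 73
Number of machines = 4
Ideal balanced load = 73 / 4 = 18.25

18.25


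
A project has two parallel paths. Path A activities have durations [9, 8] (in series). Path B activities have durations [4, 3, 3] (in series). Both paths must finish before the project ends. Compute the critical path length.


Path A total = 9 + 8 = 17
Path B total = 4 + 3 + 3 = 10
Critical path = longest path = max(17, 10) = 17

17


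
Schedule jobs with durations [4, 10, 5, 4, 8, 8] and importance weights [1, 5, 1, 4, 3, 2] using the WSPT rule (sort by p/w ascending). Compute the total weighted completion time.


Compute p/w ratios and sort ascending (WSPT): [(4, 4), (10, 5), (8, 3), (4, 1), (8, 2), (5, 1)]
Compute weighted completion times:
  Job (p=4,w=4): C=4, w*C=4*4=16
  Job (p=10,w=5): C=14, w*C=5*14=70
  Job (p=8,w=3): C=22, w*C=3*22=66
  Job (p=4,w=1): C=26, w*C=1*26=26
  Job (p=8,w=2): C=34, w*C=2*34=68
  Job (p=5,w=1): C=39, w*C=1*39=39
Total weighted completion time = 285

285


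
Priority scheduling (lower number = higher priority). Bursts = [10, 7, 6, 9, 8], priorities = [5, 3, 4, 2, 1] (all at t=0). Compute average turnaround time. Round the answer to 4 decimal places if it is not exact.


Sort by priority (ascending = highest first):
Order: [(1, 8), (2, 9), (3, 7), (4, 6), (5, 10)]
Completion times:
  Priority 1, burst=8, C=8
  Priority 2, burst=9, C=17
  Priority 3, burst=7, C=24
  Priority 4, burst=6, C=30
  Priority 5, burst=10, C=40
Average turnaround = 119/5 = 23.8

23.8


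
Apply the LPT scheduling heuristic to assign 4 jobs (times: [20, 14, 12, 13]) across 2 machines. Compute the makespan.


Sort jobs in decreasing order (LPT): [20, 14, 13, 12]
Assign each job to the least loaded machine:
  Machine 1: jobs [20, 12], load = 32
  Machine 2: jobs [14, 13], load = 27
Makespan = max load = 32

32


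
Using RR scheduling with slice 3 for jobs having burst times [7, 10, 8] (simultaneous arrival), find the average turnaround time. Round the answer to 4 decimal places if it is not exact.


Time quantum = 3
Execution trace:
  J1 runs 3 units, time = 3
  J2 runs 3 units, time = 6
  J3 runs 3 units, time = 9
  J1 runs 3 units, time = 12
  J2 runs 3 units, time = 15
  J3 runs 3 units, time = 18
  J1 runs 1 units, time = 19
  J2 runs 3 units, time = 22
  J3 runs 2 units, time = 24
  J2 runs 1 units, time = 25
Finish times: [19, 25, 24]
Average turnaround = 68/3 = 22.6667

22.6667


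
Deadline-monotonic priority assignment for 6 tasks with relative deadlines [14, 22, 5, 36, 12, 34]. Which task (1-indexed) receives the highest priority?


Sort tasks by relative deadline (ascending):
  Task 3: deadline = 5
  Task 5: deadline = 12
  Task 1: deadline = 14
  Task 2: deadline = 22
  Task 6: deadline = 34
  Task 4: deadline = 36
Priority order (highest first): [3, 5, 1, 2, 6, 4]
Highest priority task = 3

3


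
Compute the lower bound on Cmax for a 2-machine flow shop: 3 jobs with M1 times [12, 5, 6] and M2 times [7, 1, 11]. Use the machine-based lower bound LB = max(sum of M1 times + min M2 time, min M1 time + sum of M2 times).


LB1 = sum(M1 times) + min(M2 times) = 23 + 1 = 24
LB2 = min(M1 times) + sum(M2 times) = 5 + 19 = 24
Lower bound = max(LB1, LB2) = max(24, 24) = 24

24


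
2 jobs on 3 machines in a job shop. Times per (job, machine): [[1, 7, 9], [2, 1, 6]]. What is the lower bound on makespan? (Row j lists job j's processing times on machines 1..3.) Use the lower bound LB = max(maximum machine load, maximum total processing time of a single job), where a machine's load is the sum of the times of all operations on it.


Machine loads:
  Machine 1: 1 + 2 = 3
  Machine 2: 7 + 1 = 8
  Machine 3: 9 + 6 = 15
Max machine load = 15
Job totals:
  Job 1: 17
  Job 2: 9
Max job total = 17
Lower bound = max(15, 17) = 17

17


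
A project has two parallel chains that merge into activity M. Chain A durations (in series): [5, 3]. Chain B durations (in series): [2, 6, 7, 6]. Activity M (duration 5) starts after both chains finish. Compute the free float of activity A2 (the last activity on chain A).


ES(A2) = sum of predecessors on chain A = 5
EF(A2) = ES + duration = 5 + 3 = 8
Successor of A2 is M. ES(M) = max(sum(A), sum(B)) = max(8, 21) = 21
Free float = ES(successor) - EF(current) = 21 - 8 = 13

13


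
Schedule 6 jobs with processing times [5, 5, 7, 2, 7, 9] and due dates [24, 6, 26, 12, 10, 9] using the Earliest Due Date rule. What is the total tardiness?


Sort by due date (EDD order): [(5, 6), (9, 9), (7, 10), (2, 12), (5, 24), (7, 26)]
Compute completion times and tardiness:
  Job 1: p=5, d=6, C=5, tardiness=max(0,5-6)=0
  Job 2: p=9, d=9, C=14, tardiness=max(0,14-9)=5
  Job 3: p=7, d=10, C=21, tardiness=max(0,21-10)=11
  Job 4: p=2, d=12, C=23, tardiness=max(0,23-12)=11
  Job 5: p=5, d=24, C=28, tardiness=max(0,28-24)=4
  Job 6: p=7, d=26, C=35, tardiness=max(0,35-26)=9
Total tardiness = 40

40


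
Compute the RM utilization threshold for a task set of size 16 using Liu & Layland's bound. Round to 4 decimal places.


Compute 2^(1/16) = 1.0442737824
Subtract 1: 1.0442737824 - 1 = 0.0442737824
Multiply by n: 16 * 0.0442737824 = 0.7083805184
Round to 4 dp: 0.7084

0.7084


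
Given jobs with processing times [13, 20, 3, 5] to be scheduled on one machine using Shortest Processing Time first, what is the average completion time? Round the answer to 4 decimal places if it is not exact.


Sort jobs by processing time (SPT order): [3, 5, 13, 20]
Compute completion times sequentially:
  Job 1: processing = 3, completes at 3
  Job 2: processing = 5, completes at 8
  Job 3: processing = 13, completes at 21
  Job 4: processing = 20, completes at 41
Sum of completion times = 73
Average completion time = 73/4 = 18.25

18.25


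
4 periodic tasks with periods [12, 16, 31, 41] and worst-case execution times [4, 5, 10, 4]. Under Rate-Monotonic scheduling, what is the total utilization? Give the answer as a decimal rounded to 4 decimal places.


Compute individual utilizations (exact fractions):
  Task 1: C/T = 4/12 = 1/3 (approx. 0.3333)
  Task 2: C/T = 5/16 (approx. 0.3125)
  Task 3: C/T = 10/31 (approx. 0.3226)
  Task 4: C/T = 4/41 (approx. 0.0976)
Total utilization U = 1/3 + 5/16 + 10/31 + 4/41 = 65033/61008
Rounded to 4 decimal places: U = 1.0660
RM (Liu & Layland) bound for 4 tasks = 0.756828; compare with U = 65033/61008 (approx. 1.065975)
U > 1, so the task set is not schedulable (processor overloaded).

1.0660


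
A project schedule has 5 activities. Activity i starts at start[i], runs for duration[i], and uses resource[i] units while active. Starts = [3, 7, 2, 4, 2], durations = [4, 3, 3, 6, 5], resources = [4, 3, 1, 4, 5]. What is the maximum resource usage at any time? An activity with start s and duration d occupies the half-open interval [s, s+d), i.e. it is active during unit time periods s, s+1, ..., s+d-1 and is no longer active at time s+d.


Each activity i is active on [start_i, start_i + duration_i).
Compute total resource usage per time slot:
  t=0: active resources = [], total = 0
  t=1: active resources = [], total = 0
  t=2: active resources = [1, 5], total = 6
  t=3: active resources = [4, 1, 5], total = 10
  t=4: active resources = [4, 1, 4, 5], total = 14
  t=5: active resources = [4, 4, 5], total = 13
  t=6: active resources = [4, 4, 5], total = 13
  t=7: active resources = [3, 4], total = 7
  t=8: active resources = [3, 4], total = 7
  t=9: active resources = [3, 4], total = 7
Peak resource demand = 14

14


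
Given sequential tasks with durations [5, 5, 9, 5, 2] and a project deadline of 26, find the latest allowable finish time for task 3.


LF(activity 3) = deadline - sum of successor durations
Successors: activities 4 through 5 with durations [5, 2]
Sum of successor durations = 7
LF = 26 - 7 = 19

19


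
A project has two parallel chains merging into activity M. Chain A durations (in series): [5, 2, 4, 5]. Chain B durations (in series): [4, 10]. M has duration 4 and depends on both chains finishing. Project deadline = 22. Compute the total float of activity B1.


Forward pass: ES(B1) = sum of predecessors on chain B = 0
EF = ES + duration = 0 + 4 = 4
Backward pass: LF(M) = deadline = 22; LS(M) = 22 - 4 = 18
LF(B1) = LS(M) - sum(successors on chain B) = 18 - 10 = 8
LS = LF - duration = 8 - 4 = 4
Total float = LS - ES = 4 - 0 = 4

4


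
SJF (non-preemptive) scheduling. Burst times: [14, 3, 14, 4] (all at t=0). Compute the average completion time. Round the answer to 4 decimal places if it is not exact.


SJF order (ascending): [3, 4, 14, 14]
Completion times:
  Job 1: burst=3, C=3
  Job 2: burst=4, C=7
  Job 3: burst=14, C=21
  Job 4: burst=14, C=35
Average completion = 66/4 = 16.5

16.5


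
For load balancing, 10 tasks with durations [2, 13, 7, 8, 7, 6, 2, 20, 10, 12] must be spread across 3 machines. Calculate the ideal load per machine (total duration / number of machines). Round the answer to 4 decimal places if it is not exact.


Total processing time = 2 + 13 + 7 + 8 + 7 + 6 + 2 + 20 + 10 + 12 = 87
Number of machines = 3
Ideal balanced load = 87 / 3 = 29.0

29.0


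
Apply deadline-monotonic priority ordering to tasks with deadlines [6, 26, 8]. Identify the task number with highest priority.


Sort tasks by relative deadline (ascending):
  Task 1: deadline = 6
  Task 3: deadline = 8
  Task 2: deadline = 26
Priority order (highest first): [1, 3, 2]
Highest priority task = 1

1


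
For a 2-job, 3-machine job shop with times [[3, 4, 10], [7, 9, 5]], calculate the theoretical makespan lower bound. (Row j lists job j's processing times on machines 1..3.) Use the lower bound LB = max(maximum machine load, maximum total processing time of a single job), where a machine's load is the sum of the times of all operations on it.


Machine loads:
  Machine 1: 3 + 7 = 10
  Machine 2: 4 + 9 = 13
  Machine 3: 10 + 5 = 15
Max machine load = 15
Job totals:
  Job 1: 17
  Job 2: 21
Max job total = 21
Lower bound = max(15, 21) = 21

21


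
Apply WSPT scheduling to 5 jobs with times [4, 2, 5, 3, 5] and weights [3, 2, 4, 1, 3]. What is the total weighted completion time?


Compute p/w ratios and sort ascending (WSPT): [(2, 2), (5, 4), (4, 3), (5, 3), (3, 1)]
Compute weighted completion times:
  Job (p=2,w=2): C=2, w*C=2*2=4
  Job (p=5,w=4): C=7, w*C=4*7=28
  Job (p=4,w=3): C=11, w*C=3*11=33
  Job (p=5,w=3): C=16, w*C=3*16=48
  Job (p=3,w=1): C=19, w*C=1*19=19
Total weighted completion time = 132

132


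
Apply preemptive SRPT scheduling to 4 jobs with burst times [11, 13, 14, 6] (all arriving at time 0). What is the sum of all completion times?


Since all jobs arrive at t=0, SRPT equals SPT ordering.
SPT order: [6, 11, 13, 14]
Completion times:
  Job 1: p=6, C=6
  Job 2: p=11, C=17
  Job 3: p=13, C=30
  Job 4: p=14, C=44
Total completion time = 6 + 17 + 30 + 44 = 97

97


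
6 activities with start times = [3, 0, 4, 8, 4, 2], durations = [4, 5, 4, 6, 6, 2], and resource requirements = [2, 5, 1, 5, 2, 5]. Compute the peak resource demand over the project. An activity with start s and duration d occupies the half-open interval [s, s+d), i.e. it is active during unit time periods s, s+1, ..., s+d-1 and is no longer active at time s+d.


Each activity i is active on [start_i, start_i + duration_i).
Compute total resource usage per time slot:
  t=0: active resources = [5], total = 5
  t=1: active resources = [5], total = 5
  t=2: active resources = [5, 5], total = 10
  t=3: active resources = [2, 5, 5], total = 12
  t=4: active resources = [2, 5, 1, 2], total = 10
  t=5: active resources = [2, 1, 2], total = 5
  t=6: active resources = [2, 1, 2], total = 5
  t=7: active resources = [1, 2], total = 3
  t=8: active resources = [5, 2], total = 7
  t=9: active resources = [5, 2], total = 7
  t=10: active resources = [5], total = 5
  t=11: active resources = [5], total = 5
  t=12: active resources = [5], total = 5
  t=13: active resources = [5], total = 5
Peak resource demand = 12

12


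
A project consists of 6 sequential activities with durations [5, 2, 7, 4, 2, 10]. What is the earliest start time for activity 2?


Activity 2 starts after activities 1 through 1 complete.
Predecessor durations: [5]
ES = 5 = 5

5


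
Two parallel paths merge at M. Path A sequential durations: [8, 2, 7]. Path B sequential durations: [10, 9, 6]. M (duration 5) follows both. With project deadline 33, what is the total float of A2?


Forward pass: ES(A2) = sum of predecessors on chain A = 8
EF = ES + duration = 8 + 2 = 10
Backward pass: LF(M) = deadline = 33; LS(M) = 33 - 5 = 28
LF(A2) = LS(M) - sum(successors on chain A) = 28 - 7 = 21
LS = LF - duration = 21 - 2 = 19
Total float = LS - ES = 19 - 8 = 11

11


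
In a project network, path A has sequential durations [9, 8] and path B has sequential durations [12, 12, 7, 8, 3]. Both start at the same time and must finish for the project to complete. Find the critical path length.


Path A total = 9 + 8 = 17
Path B total = 12 + 12 + 7 + 8 + 3 = 42
Critical path = longest path = max(17, 42) = 42

42


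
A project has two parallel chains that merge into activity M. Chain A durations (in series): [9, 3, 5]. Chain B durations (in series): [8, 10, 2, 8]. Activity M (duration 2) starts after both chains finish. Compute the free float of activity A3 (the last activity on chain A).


ES(A3) = sum of predecessors on chain A = 12
EF(A3) = ES + duration = 12 + 5 = 17
Successor of A3 is M. ES(M) = max(sum(A), sum(B)) = max(17, 28) = 28
Free float = ES(successor) - EF(current) = 28 - 17 = 11

11


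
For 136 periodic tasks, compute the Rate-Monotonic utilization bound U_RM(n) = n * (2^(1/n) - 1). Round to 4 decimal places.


Compute 2^(1/136) = 1.0051096806
Subtract 1: 1.0051096806 - 1 = 0.0051096806
Multiply by n: 136 * 0.0051096806 = 0.6949165616
Round to 4 dp: 0.6949

0.6949


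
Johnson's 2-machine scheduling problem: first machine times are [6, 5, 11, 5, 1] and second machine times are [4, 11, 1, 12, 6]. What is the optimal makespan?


Apply Johnson's rule:
  Group 1 (a <= b): [(5, 1, 6), (2, 5, 11), (4, 5, 12)]
  Group 2 (a > b): [(1, 6, 4), (3, 11, 1)]
Optimal job order: [5, 2, 4, 1, 3]
Schedule:
  Job 5: M1 done at 1, M2 done at 7
  Job 2: M1 done at 6, M2 done at 18
  Job 4: M1 done at 11, M2 done at 30
  Job 1: M1 done at 17, M2 done at 34
  Job 3: M1 done at 28, M2 done at 35
Makespan = 35

35


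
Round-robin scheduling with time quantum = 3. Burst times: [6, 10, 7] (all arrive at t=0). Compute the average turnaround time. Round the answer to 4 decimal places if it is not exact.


Time quantum = 3
Execution trace:
  J1 runs 3 units, time = 3
  J2 runs 3 units, time = 6
  J3 runs 3 units, time = 9
  J1 runs 3 units, time = 12
  J2 runs 3 units, time = 15
  J3 runs 3 units, time = 18
  J2 runs 3 units, time = 21
  J3 runs 1 units, time = 22
  J2 runs 1 units, time = 23
Finish times: [12, 23, 22]
Average turnaround = 57/3 = 19.0

19.0


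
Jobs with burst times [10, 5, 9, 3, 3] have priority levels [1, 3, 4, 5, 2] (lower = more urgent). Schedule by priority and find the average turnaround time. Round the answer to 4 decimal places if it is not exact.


Sort by priority (ascending = highest first):
Order: [(1, 10), (2, 3), (3, 5), (4, 9), (5, 3)]
Completion times:
  Priority 1, burst=10, C=10
  Priority 2, burst=3, C=13
  Priority 3, burst=5, C=18
  Priority 4, burst=9, C=27
  Priority 5, burst=3, C=30
Average turnaround = 98/5 = 19.6

19.6


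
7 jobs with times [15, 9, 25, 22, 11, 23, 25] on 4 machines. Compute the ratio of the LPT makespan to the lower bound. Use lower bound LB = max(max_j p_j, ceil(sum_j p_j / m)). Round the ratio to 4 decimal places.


LPT order: [25, 25, 23, 22, 15, 11, 9]
Machine loads after assignment: [34, 25, 34, 37]
LPT makespan = 37
Lower bound = max(max_job, ceil(total/4)) = max(25, 33) = 33
Ratio = 37 / 33 = 1.1212

1.1212


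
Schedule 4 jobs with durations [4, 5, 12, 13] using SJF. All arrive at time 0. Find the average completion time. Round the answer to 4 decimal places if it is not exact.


SJF order (ascending): [4, 5, 12, 13]
Completion times:
  Job 1: burst=4, C=4
  Job 2: burst=5, C=9
  Job 3: burst=12, C=21
  Job 4: burst=13, C=34
Average completion = 68/4 = 17.0

17.0


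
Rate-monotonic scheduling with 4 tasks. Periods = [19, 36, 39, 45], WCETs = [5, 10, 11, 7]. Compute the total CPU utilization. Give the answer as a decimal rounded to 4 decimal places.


Compute individual utilizations (exact fractions):
  Task 1: C/T = 5/19 (approx. 0.2632)
  Task 2: C/T = 10/36 = 5/18 (approx. 0.2778)
  Task 3: C/T = 11/39 (approx. 0.2821)
  Task 4: C/T = 7/45 (approx. 0.1556)
Total utilization U = 5/19 + 5/18 + 11/39 + 7/45 = 2417/2470
Rounded to 4 decimal places: U = 0.9785
RM (Liu & Layland) bound for 4 tasks = 0.756828; compare with U = 2417/2470 (approx. 0.978543)
bound < U <= 1, so the RM sufficient condition is not met (inconclusive; an exact test such as response-time analysis is needed).

0.9785


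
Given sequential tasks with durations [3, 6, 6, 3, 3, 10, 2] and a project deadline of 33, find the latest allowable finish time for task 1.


LF(activity 1) = deadline - sum of successor durations
Successors: activities 2 through 7 with durations [6, 6, 3, 3, 10, 2]
Sum of successor durations = 30
LF = 33 - 30 = 3

3


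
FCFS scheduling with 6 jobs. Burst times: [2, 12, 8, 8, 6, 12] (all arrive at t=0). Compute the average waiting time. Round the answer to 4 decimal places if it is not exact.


FCFS order (as given): [2, 12, 8, 8, 6, 12]
Waiting times:
  Job 1: wait = 0
  Job 2: wait = 2
  Job 3: wait = 14
  Job 4: wait = 22
  Job 5: wait = 30
  Job 6: wait = 36
Sum of waiting times = 104
Average waiting time = 104/6 = 17.3333

17.3333


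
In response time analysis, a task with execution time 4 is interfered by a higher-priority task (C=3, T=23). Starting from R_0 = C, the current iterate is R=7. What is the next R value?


R_next = C + ceil(R_prev / T_hp) * C_hp
ceil(7 / 23) = ceil(0.3043) = 1
Interference = 1 * 3 = 3
R_next = 4 + 3 = 7
R_next = R_prev, so the iteration has converged (response time = 7).

7


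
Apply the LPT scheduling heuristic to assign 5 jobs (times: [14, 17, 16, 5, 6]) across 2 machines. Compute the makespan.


Sort jobs in decreasing order (LPT): [17, 16, 14, 6, 5]
Assign each job to the least loaded machine:
  Machine 1: jobs [17, 6, 5], load = 28
  Machine 2: jobs [16, 14], load = 30
Makespan = max load = 30

30


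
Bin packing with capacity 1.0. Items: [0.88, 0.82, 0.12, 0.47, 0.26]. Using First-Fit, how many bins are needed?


Place items sequentially using First-Fit:
  Item 0.88 -> new Bin 1
  Item 0.82 -> new Bin 2
  Item 0.12 -> Bin 1 (now 1.0)
  Item 0.47 -> new Bin 3
  Item 0.26 -> Bin 3 (now 0.73)
Total bins used = 3

3


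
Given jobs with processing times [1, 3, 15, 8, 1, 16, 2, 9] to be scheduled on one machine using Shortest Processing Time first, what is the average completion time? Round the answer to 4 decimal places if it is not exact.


Sort jobs by processing time (SPT order): [1, 1, 2, 3, 8, 9, 15, 16]
Compute completion times sequentially:
  Job 1: processing = 1, completes at 1
  Job 2: processing = 1, completes at 2
  Job 3: processing = 2, completes at 4
  Job 4: processing = 3, completes at 7
  Job 5: processing = 8, completes at 15
  Job 6: processing = 9, completes at 24
  Job 7: processing = 15, completes at 39
  Job 8: processing = 16, completes at 55
Sum of completion times = 147
Average completion time = 147/8 = 18.375

18.375


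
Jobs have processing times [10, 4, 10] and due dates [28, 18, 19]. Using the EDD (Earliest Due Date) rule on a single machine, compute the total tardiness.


Sort by due date (EDD order): [(4, 18), (10, 19), (10, 28)]
Compute completion times and tardiness:
  Job 1: p=4, d=18, C=4, tardiness=max(0,4-18)=0
  Job 2: p=10, d=19, C=14, tardiness=max(0,14-19)=0
  Job 3: p=10, d=28, C=24, tardiness=max(0,24-28)=0
Total tardiness = 0

0


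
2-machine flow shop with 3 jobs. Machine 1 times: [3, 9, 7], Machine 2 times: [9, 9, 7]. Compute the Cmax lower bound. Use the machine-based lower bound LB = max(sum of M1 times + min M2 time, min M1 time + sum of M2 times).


LB1 = sum(M1 times) + min(M2 times) = 19 + 7 = 26
LB2 = min(M1 times) + sum(M2 times) = 3 + 25 = 28
Lower bound = max(LB1, LB2) = max(26, 28) = 28

28


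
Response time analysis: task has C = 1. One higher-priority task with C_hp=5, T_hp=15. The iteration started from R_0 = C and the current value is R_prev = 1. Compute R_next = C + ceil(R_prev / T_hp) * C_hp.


R_next = C + ceil(R_prev / T_hp) * C_hp
ceil(1 / 15) = ceil(0.0667) = 1
Interference = 1 * 5 = 5
R_next = 1 + 5 = 6

6


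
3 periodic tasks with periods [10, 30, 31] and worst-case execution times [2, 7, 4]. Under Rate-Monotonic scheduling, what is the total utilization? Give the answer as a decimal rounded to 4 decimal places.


Compute individual utilizations (exact fractions):
  Task 1: C/T = 2/10 = 1/5 (approx. 0.2)
  Task 2: C/T = 7/30 (approx. 0.2333)
  Task 3: C/T = 4/31 (approx. 0.129)
Total utilization U = 1/5 + 7/30 + 4/31 = 523/930
Rounded to 4 decimal places: U = 0.5624
RM (Liu & Layland) bound for 3 tasks = 0.779763; compare with U = 523/930 (approx. 0.562366)
U <= bound, so schedulable by RM sufficient condition.

0.5624


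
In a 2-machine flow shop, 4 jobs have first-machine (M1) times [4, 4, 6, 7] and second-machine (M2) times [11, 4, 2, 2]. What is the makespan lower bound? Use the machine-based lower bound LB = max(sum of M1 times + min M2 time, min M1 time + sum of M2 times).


LB1 = sum(M1 times) + min(M2 times) = 21 + 2 = 23
LB2 = min(M1 times) + sum(M2 times) = 4 + 19 = 23
Lower bound = max(LB1, LB2) = max(23, 23) = 23

23


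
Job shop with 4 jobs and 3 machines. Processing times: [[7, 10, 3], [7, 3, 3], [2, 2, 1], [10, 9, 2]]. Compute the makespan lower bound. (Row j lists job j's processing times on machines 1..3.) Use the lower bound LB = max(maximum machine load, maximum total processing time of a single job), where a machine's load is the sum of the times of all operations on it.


Machine loads:
  Machine 1: 7 + 7 + 2 + 10 = 26
  Machine 2: 10 + 3 + 2 + 9 = 24
  Machine 3: 3 + 3 + 1 + 2 = 9
Max machine load = 26
Job totals:
  Job 1: 20
  Job 2: 13
  Job 3: 5
  Job 4: 21
Max job total = 21
Lower bound = max(26, 21) = 26

26


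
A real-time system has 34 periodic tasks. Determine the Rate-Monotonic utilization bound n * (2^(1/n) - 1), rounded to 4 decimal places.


Compute 2^(1/34) = 1.0205959096
Subtract 1: 1.0205959096 - 1 = 0.0205959096
Multiply by n: 34 * 0.0205959096 = 0.7002609264
Round to 4 dp: 0.7003

0.7003


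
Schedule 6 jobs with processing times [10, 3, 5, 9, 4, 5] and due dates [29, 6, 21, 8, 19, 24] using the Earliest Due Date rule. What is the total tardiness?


Sort by due date (EDD order): [(3, 6), (9, 8), (4, 19), (5, 21), (5, 24), (10, 29)]
Compute completion times and tardiness:
  Job 1: p=3, d=6, C=3, tardiness=max(0,3-6)=0
  Job 2: p=9, d=8, C=12, tardiness=max(0,12-8)=4
  Job 3: p=4, d=19, C=16, tardiness=max(0,16-19)=0
  Job 4: p=5, d=21, C=21, tardiness=max(0,21-21)=0
  Job 5: p=5, d=24, C=26, tardiness=max(0,26-24)=2
  Job 6: p=10, d=29, C=36, tardiness=max(0,36-29)=7
Total tardiness = 13

13


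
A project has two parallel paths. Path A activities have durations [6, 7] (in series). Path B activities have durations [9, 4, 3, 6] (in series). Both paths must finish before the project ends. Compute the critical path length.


Path A total = 6 + 7 = 13
Path B total = 9 + 4 + 3 + 6 = 22
Critical path = longest path = max(13, 22) = 22

22


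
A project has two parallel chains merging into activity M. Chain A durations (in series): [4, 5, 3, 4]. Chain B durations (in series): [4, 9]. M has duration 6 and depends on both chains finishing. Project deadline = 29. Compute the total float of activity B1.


Forward pass: ES(B1) = sum of predecessors on chain B = 0
EF = ES + duration = 0 + 4 = 4
Backward pass: LF(M) = deadline = 29; LS(M) = 29 - 6 = 23
LF(B1) = LS(M) - sum(successors on chain B) = 23 - 9 = 14
LS = LF - duration = 14 - 4 = 10
Total float = LS - ES = 10 - 0 = 10

10


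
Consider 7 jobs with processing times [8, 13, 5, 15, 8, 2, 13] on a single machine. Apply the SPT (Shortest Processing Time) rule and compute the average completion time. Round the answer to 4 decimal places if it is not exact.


Sort jobs by processing time (SPT order): [2, 5, 8, 8, 13, 13, 15]
Compute completion times sequentially:
  Job 1: processing = 2, completes at 2
  Job 2: processing = 5, completes at 7
  Job 3: processing = 8, completes at 15
  Job 4: processing = 8, completes at 23
  Job 5: processing = 13, completes at 36
  Job 6: processing = 13, completes at 49
  Job 7: processing = 15, completes at 64
Sum of completion times = 196
Average completion time = 196/7 = 28.0

28.0


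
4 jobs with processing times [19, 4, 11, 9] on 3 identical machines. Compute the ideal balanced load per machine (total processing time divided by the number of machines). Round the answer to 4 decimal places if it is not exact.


Total processing time = 19 + 4 + 11 + 9 = 43
Number of machines = 3
Ideal balanced load = 43 / 3 = 14.3333

14.3333


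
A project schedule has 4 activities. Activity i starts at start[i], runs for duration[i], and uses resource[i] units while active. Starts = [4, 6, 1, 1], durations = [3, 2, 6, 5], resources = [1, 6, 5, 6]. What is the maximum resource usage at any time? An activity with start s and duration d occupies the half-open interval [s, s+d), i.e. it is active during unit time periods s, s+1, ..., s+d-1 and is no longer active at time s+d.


Each activity i is active on [start_i, start_i + duration_i).
Compute total resource usage per time slot:
  t=0: active resources = [], total = 0
  t=1: active resources = [5, 6], total = 11
  t=2: active resources = [5, 6], total = 11
  t=3: active resources = [5, 6], total = 11
  t=4: active resources = [1, 5, 6], total = 12
  t=5: active resources = [1, 5, 6], total = 12
  t=6: active resources = [1, 6, 5], total = 12
  t=7: active resources = [6], total = 6
Peak resource demand = 12

12


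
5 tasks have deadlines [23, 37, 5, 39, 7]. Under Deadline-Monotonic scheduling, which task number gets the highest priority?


Sort tasks by relative deadline (ascending):
  Task 3: deadline = 5
  Task 5: deadline = 7
  Task 1: deadline = 23
  Task 2: deadline = 37
  Task 4: deadline = 39
Priority order (highest first): [3, 5, 1, 2, 4]
Highest priority task = 3

3


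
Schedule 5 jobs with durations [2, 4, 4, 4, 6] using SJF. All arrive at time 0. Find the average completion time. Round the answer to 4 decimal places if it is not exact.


SJF order (ascending): [2, 4, 4, 4, 6]
Completion times:
  Job 1: burst=2, C=2
  Job 2: burst=4, C=6
  Job 3: burst=4, C=10
  Job 4: burst=4, C=14
  Job 5: burst=6, C=20
Average completion = 52/5 = 10.4

10.4


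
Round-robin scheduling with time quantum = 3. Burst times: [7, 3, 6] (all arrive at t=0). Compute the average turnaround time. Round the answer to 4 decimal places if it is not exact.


Time quantum = 3
Execution trace:
  J1 runs 3 units, time = 3
  J2 runs 3 units, time = 6
  J3 runs 3 units, time = 9
  J1 runs 3 units, time = 12
  J3 runs 3 units, time = 15
  J1 runs 1 units, time = 16
Finish times: [16, 6, 15]
Average turnaround = 37/3 = 12.3333

12.3333


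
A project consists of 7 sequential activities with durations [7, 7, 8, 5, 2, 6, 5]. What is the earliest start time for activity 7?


Activity 7 starts after activities 1 through 6 complete.
Predecessor durations: [7, 7, 8, 5, 2, 6]
ES = 7 + 7 + 8 + 5 + 2 + 6 = 35

35


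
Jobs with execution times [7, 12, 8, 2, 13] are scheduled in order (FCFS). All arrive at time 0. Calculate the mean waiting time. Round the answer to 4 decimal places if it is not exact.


FCFS order (as given): [7, 12, 8, 2, 13]
Waiting times:
  Job 1: wait = 0
  Job 2: wait = 7
  Job 3: wait = 19
  Job 4: wait = 27
  Job 5: wait = 29
Sum of waiting times = 82
Average waiting time = 82/5 = 16.4

16.4


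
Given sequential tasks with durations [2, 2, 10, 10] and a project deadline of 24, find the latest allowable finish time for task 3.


LF(activity 3) = deadline - sum of successor durations
Successors: activities 4 through 4 with durations [10]
Sum of successor durations = 10
LF = 24 - 10 = 14

14


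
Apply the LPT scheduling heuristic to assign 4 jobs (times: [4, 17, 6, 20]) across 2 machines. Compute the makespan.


Sort jobs in decreasing order (LPT): [20, 17, 6, 4]
Assign each job to the least loaded machine:
  Machine 1: jobs [20, 4], load = 24
  Machine 2: jobs [17, 6], load = 23
Makespan = max load = 24

24


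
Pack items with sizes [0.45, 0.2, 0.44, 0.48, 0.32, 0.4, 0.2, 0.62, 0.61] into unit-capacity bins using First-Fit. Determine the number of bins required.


Place items sequentially using First-Fit:
  Item 0.45 -> new Bin 1
  Item 0.2 -> Bin 1 (now 0.65)
  Item 0.44 -> new Bin 2
  Item 0.48 -> Bin 2 (now 0.92)
  Item 0.32 -> Bin 1 (now 0.97)
  Item 0.4 -> new Bin 3
  Item 0.2 -> Bin 3 (now 0.6)
  Item 0.62 -> new Bin 4
  Item 0.61 -> new Bin 5
Total bins used = 5

5


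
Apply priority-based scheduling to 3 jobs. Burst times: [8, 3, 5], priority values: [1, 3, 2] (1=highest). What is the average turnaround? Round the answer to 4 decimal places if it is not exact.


Sort by priority (ascending = highest first):
Order: [(1, 8), (2, 5), (3, 3)]
Completion times:
  Priority 1, burst=8, C=8
  Priority 2, burst=5, C=13
  Priority 3, burst=3, C=16
Average turnaround = 37/3 = 12.3333

12.3333


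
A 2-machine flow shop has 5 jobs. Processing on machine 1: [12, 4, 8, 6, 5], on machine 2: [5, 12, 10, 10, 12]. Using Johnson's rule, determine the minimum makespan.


Apply Johnson's rule:
  Group 1 (a <= b): [(2, 4, 12), (5, 5, 12), (4, 6, 10), (3, 8, 10)]
  Group 2 (a > b): [(1, 12, 5)]
Optimal job order: [2, 5, 4, 3, 1]
Schedule:
  Job 2: M1 done at 4, M2 done at 16
  Job 5: M1 done at 9, M2 done at 28
  Job 4: M1 done at 15, M2 done at 38
  Job 3: M1 done at 23, M2 done at 48
  Job 1: M1 done at 35, M2 done at 53
Makespan = 53

53


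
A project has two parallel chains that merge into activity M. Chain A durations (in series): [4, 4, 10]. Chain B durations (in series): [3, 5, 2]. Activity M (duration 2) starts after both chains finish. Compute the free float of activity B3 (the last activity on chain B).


ES(B3) = sum of predecessors on chain B = 8
EF(B3) = ES + duration = 8 + 2 = 10
Successor of B3 is M. ES(M) = max(sum(A), sum(B)) = max(18, 10) = 18
Free float = ES(successor) - EF(current) = 18 - 10 = 8

8


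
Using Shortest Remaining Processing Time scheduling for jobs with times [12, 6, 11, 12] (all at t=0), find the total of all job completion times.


Since all jobs arrive at t=0, SRPT equals SPT ordering.
SPT order: [6, 11, 12, 12]
Completion times:
  Job 1: p=6, C=6
  Job 2: p=11, C=17
  Job 3: p=12, C=29
  Job 4: p=12, C=41
Total completion time = 6 + 17 + 29 + 41 = 93

93


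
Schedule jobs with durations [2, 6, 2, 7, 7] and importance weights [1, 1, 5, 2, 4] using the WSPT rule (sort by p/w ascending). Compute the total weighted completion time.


Compute p/w ratios and sort ascending (WSPT): [(2, 5), (7, 4), (2, 1), (7, 2), (6, 1)]
Compute weighted completion times:
  Job (p=2,w=5): C=2, w*C=5*2=10
  Job (p=7,w=4): C=9, w*C=4*9=36
  Job (p=2,w=1): C=11, w*C=1*11=11
  Job (p=7,w=2): C=18, w*C=2*18=36
  Job (p=6,w=1): C=24, w*C=1*24=24
Total weighted completion time = 117

117


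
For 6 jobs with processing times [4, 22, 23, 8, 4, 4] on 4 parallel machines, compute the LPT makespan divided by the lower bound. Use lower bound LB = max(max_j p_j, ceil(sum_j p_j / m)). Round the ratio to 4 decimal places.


LPT order: [23, 22, 8, 4, 4, 4]
Machine loads after assignment: [23, 22, 12, 8]
LPT makespan = 23
Lower bound = max(max_job, ceil(total/4)) = max(23, 17) = 23
Ratio = 23 / 23 = 1.0

1.0


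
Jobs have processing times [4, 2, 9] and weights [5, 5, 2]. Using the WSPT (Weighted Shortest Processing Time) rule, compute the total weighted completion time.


Compute p/w ratios and sort ascending (WSPT): [(2, 5), (4, 5), (9, 2)]
Compute weighted completion times:
  Job (p=2,w=5): C=2, w*C=5*2=10
  Job (p=4,w=5): C=6, w*C=5*6=30
  Job (p=9,w=2): C=15, w*C=2*15=30
Total weighted completion time = 70

70


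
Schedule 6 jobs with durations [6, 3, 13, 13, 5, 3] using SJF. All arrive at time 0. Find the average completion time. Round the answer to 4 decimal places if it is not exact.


SJF order (ascending): [3, 3, 5, 6, 13, 13]
Completion times:
  Job 1: burst=3, C=3
  Job 2: burst=3, C=6
  Job 3: burst=5, C=11
  Job 4: burst=6, C=17
  Job 5: burst=13, C=30
  Job 6: burst=13, C=43
Average completion = 110/6 = 18.3333

18.3333


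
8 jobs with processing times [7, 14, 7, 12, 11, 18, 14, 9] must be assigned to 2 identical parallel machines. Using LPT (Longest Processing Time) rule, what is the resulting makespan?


Sort jobs in decreasing order (LPT): [18, 14, 14, 12, 11, 9, 7, 7]
Assign each job to the least loaded machine:
  Machine 1: jobs [18, 12, 9, 7], load = 46
  Machine 2: jobs [14, 14, 11, 7], load = 46
Makespan = max load = 46

46


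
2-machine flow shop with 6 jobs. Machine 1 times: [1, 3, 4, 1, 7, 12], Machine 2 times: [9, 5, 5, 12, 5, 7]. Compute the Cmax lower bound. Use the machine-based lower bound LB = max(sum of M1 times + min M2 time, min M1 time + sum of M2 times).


LB1 = sum(M1 times) + min(M2 times) = 28 + 5 = 33
LB2 = min(M1 times) + sum(M2 times) = 1 + 43 = 44
Lower bound = max(LB1, LB2) = max(33, 44) = 44

44


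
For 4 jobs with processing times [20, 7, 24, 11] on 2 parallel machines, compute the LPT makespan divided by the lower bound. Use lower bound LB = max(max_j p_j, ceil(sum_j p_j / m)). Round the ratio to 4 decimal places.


LPT order: [24, 20, 11, 7]
Machine loads after assignment: [31, 31]
LPT makespan = 31
Lower bound = max(max_job, ceil(total/2)) = max(24, 31) = 31
Ratio = 31 / 31 = 1.0

1.0


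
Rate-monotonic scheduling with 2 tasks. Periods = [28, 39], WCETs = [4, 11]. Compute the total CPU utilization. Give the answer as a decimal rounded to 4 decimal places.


Compute individual utilizations (exact fractions):
  Task 1: C/T = 4/28 = 1/7 (approx. 0.1429)
  Task 2: C/T = 11/39 (approx. 0.2821)
Total utilization U = 1/7 + 11/39 = 116/273
Rounded to 4 decimal places: U = 0.4249
RM (Liu & Layland) bound for 2 tasks = 0.828427; compare with U = 116/273 (approx. 0.424908)
U <= bound, so schedulable by RM sufficient condition.

0.4249


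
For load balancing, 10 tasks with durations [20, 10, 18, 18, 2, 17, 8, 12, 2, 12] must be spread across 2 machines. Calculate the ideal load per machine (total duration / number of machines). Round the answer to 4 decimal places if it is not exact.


Total processing time = 20 + 10 + 18 + 18 + 2 + 17 + 8 + 12 + 2 + 12 = 119
Number of machines = 2
Ideal balanced load = 119 / 2 = 59.5

59.5


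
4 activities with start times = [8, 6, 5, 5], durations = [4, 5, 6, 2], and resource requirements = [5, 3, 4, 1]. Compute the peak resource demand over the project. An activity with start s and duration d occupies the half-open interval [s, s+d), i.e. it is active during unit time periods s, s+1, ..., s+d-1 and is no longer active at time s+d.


Each activity i is active on [start_i, start_i + duration_i).
Compute total resource usage per time slot:
  t=0: active resources = [], total = 0
  t=1: active resources = [], total = 0
  t=2: active resources = [], total = 0
  t=3: active resources = [], total = 0
  t=4: active resources = [], total = 0
  t=5: active resources = [4, 1], total = 5
  t=6: active resources = [3, 4, 1], total = 8
  t=7: active resources = [3, 4], total = 7
  t=8: active resources = [5, 3, 4], total = 12
  t=9: active resources = [5, 3, 4], total = 12
  t=10: active resources = [5, 3, 4], total = 12
  t=11: active resources = [5], total = 5
Peak resource demand = 12

12


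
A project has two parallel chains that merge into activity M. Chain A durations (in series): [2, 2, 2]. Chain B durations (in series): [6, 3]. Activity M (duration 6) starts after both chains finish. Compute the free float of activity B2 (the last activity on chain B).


ES(B2) = sum of predecessors on chain B = 6
EF(B2) = ES + duration = 6 + 3 = 9
Successor of B2 is M. ES(M) = max(sum(A), sum(B)) = max(6, 9) = 9
Free float = ES(successor) - EF(current) = 9 - 9 = 0

0


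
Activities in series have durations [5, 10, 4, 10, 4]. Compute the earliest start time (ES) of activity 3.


Activity 3 starts after activities 1 through 2 complete.
Predecessor durations: [5, 10]
ES = 5 + 10 = 15

15


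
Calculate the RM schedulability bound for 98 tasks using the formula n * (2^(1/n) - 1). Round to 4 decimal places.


Compute 2^(1/98) = 1.0070980027
Subtract 1: 1.0070980027 - 1 = 0.0070980027
Multiply by n: 98 * 0.0070980027 = 0.6956042646
Round to 4 dp: 0.6956

0.6956


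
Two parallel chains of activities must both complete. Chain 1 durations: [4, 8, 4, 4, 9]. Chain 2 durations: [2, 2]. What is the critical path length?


Path A total = 4 + 8 + 4 + 4 + 9 = 29
Path B total = 2 + 2 = 4
Critical path = longest path = max(29, 4) = 29

29


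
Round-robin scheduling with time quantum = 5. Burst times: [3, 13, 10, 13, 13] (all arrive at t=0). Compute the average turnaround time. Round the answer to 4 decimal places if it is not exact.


Time quantum = 5
Execution trace:
  J1 runs 3 units, time = 3
  J2 runs 5 units, time = 8
  J3 runs 5 units, time = 13
  J4 runs 5 units, time = 18
  J5 runs 5 units, time = 23
  J2 runs 5 units, time = 28
  J3 runs 5 units, time = 33
  J4 runs 5 units, time = 38
  J5 runs 5 units, time = 43
  J2 runs 3 units, time = 46
  J4 runs 3 units, time = 49
  J5 runs 3 units, time = 52
Finish times: [3, 46, 33, 49, 52]
Average turnaround = 183/5 = 36.6

36.6


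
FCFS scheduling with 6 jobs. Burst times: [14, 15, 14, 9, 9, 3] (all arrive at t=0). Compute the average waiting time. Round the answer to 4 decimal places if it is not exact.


FCFS order (as given): [14, 15, 14, 9, 9, 3]
Waiting times:
  Job 1: wait = 0
  Job 2: wait = 14
  Job 3: wait = 29
  Job 4: wait = 43
  Job 5: wait = 52
  Job 6: wait = 61
Sum of waiting times = 199
Average waiting time = 199/6 = 33.1667

33.1667
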